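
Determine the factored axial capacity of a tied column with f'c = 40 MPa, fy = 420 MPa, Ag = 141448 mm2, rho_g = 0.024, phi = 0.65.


Ast = rho * Ag = 0.024 * 141448 = 3394.752 mm2
phi*Pn = 0.65 * 0.80 * (0.85 * 40 * (141448 - 3394.752) + 420 * 3394.752) / 1000
= 3182.2 kN

3182.2


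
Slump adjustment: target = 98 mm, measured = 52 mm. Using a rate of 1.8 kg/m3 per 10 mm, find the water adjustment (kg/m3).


Difference = 98 - 52 = 46 mm
Water adjustment = 46 * 1.8 / 10 = 8.3 kg/m3

8.3


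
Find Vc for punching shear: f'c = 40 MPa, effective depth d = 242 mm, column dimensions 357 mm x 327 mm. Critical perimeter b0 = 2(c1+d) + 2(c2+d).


b0 = 2*(357 + 242) + 2*(327 + 242) = 2336 mm
Vc = 0.33 * sqrt(40) * 2336 * 242 / 1000
= 1179.86 kN

1179.86


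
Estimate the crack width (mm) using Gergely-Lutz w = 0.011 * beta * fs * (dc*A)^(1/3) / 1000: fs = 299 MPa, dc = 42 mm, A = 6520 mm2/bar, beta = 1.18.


w = 0.011 * beta * fs * (dc * A)^(1/3) / 1000
= 0.011 * 1.18 * 299 * (42 * 6520)^(1/3) / 1000
= 0.252 mm

0.252


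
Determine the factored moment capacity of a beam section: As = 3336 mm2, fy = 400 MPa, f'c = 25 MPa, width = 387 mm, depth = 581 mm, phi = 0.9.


a = As * fy / (0.85 * f'c * b)
= 3336 * 400 / (0.85 * 25 * 387)
= 162.2617 mm
Mn = As * fy * (d - a/2) / 10^6
= 667.0254 kN-m
phi*Mn = 0.9 * 667.0254 = 600.32 kN-m

600.32


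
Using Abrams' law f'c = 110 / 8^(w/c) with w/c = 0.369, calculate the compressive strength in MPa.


f'c = 110 / 8^0.369
= 110 / 2.154
= 51.07 MPa

51.07


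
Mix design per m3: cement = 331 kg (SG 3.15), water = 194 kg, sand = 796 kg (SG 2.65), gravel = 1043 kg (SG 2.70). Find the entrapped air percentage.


Vol cement = 331 / (3.15 * 1000) = 0.105079 m3
Vol water = 194 / 1000 = 0.194 m3
Vol sand = 796 / (2.65 * 1000) = 0.300377 m3
Vol gravel = 1043 / (2.70 * 1000) = 0.386296 m3
Total solid + water volume = 0.985753 m3
Air = (1 - 0.985753) * 100 = 1.42%

1.42


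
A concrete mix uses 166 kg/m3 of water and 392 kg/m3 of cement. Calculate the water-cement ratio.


w/c = water / cement
w/c = 166 / 392 = 0.423

0.423


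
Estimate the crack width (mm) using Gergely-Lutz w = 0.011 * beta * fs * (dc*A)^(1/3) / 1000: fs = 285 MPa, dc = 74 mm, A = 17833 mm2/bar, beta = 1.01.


w = 0.011 * beta * fs * (dc * A)^(1/3) / 1000
= 0.011 * 1.01 * 285 * (74 * 17833)^(1/3) / 1000
= 0.347 mm

0.347


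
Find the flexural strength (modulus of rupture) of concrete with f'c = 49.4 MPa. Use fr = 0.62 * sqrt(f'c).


fr = 0.62 * sqrt(49.4)
= 4.358 MPa

4.358


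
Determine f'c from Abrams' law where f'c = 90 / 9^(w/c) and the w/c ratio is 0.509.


f'c = 90 / 9^0.509
= 90 / 3.06
= 29.41 MPa

29.41


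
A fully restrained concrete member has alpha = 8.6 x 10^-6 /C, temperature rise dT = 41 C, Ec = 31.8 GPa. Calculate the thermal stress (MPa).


sigma = alpha * dT * Ec
= 8.6e-6 * 41 * 31.8 * 1000
= 11.213 MPa

11.213


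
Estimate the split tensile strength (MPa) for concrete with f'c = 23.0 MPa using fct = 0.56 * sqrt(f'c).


fct = 0.56 * sqrt(23.0)
= 0.56 * 4.796
= 2.686 MPa

2.686


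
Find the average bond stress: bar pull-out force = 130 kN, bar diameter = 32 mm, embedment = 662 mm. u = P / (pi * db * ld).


u = P / (pi * db * ld)
= 130 * 1000 / (pi * 32 * 662)
= 1.953 MPa

1.953


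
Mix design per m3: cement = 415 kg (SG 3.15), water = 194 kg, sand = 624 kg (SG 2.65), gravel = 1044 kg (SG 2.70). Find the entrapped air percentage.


Vol cement = 415 / (3.15 * 1000) = 0.131746 m3
Vol water = 194 / 1000 = 0.194 m3
Vol sand = 624 / (2.65 * 1000) = 0.235472 m3
Vol gravel = 1044 / (2.70 * 1000) = 0.386667 m3
Total solid + water volume = 0.947884 m3
Air = (1 - 0.947884) * 100 = 5.21%

5.21


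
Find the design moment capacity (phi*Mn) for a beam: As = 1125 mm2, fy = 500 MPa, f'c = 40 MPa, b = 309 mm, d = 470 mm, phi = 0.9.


a = As * fy / (0.85 * f'c * b)
= 1125 * 500 / (0.85 * 40 * 309)
= 53.5408 mm
Mn = As * fy * (d - a/2) / 10^6
= 249.3166 kN-m
phi*Mn = 0.9 * 249.3166 = 224.38 kN-m

224.38


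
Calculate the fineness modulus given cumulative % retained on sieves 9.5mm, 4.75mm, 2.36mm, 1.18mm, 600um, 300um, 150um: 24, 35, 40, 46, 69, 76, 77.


FM = sum(cumulative % retained) / 100
= 367 / 100
= 3.67

3.67


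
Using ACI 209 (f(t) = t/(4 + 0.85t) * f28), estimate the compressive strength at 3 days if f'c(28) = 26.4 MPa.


f(3) = 3 / (4 + 0.85 * 3) * 26.4
= 3 / 6.55 * 26.4
= 12.09 MPa

12.09


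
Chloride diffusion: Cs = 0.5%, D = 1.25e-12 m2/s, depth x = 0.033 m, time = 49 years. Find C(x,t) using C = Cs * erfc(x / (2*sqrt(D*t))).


t_seconds = 49 * 365.25 * 24 * 3600 = 1546322400.0 s
arg = 0.033 / (2 * sqrt(1.25e-12 * 1546322400.0))
= 0.3753
erfc(0.3753) = 0.5956
C = 0.5 * 0.5956 = 0.2978%

0.2978


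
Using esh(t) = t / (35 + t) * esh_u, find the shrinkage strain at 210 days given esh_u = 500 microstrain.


esh(210) = 210 / (35 + 210) * 500
= 210 / 245 * 500
= 428.6 microstrain

428.6


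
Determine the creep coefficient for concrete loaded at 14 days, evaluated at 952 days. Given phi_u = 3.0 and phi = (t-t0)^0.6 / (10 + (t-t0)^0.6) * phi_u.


dt = 952 - 14 = 938
phi = 938^0.6 / (10 + 938^0.6) * 3.0
= 2.576

2.576


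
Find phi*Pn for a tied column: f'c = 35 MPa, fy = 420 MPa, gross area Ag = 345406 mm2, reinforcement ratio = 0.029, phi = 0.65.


Ast = rho * Ag = 0.029 * 345406 = 10016.774 mm2
phi*Pn = 0.65 * 0.80 * (0.85 * 35 * (345406 - 10016.774) + 420 * 10016.774) / 1000
= 7376.13 kN

7376.13


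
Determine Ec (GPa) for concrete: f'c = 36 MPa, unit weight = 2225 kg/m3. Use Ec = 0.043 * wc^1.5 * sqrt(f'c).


Ec = 0.043 * 2225^1.5 * sqrt(36) / 1000
= 27.08 GPa

27.08


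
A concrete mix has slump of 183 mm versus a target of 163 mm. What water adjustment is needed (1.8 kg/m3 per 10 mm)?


Difference = 163 - 183 = -20 mm
Water adjustment = -20 * 1.8 / 10 = -3.6 kg/m3

-3.6


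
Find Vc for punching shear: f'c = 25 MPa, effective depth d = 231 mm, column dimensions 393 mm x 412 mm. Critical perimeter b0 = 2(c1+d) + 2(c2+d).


b0 = 2*(393 + 231) + 2*(412 + 231) = 2534 mm
Vc = 0.33 * sqrt(25) * 2534 * 231 / 1000
= 965.83 kN

965.83


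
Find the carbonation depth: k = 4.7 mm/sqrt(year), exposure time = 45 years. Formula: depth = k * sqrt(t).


depth = k * sqrt(t)
= 4.7 * sqrt(45)
= 31.53 mm

31.53


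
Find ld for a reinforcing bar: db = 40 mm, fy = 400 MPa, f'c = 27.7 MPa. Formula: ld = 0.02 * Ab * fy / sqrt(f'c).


Ab = pi * 40^2 / 4 = 1256.637 mm2
ld = 0.02 * 1256.637 * 400 / sqrt(27.7)
= 1910.1 mm

1910.1


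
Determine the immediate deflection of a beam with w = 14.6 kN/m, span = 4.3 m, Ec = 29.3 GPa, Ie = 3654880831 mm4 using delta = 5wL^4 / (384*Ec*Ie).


Convert: L = 4.3 m = 4300 mm, Ec = 29.3 GPa = 29300 MPa
delta = 5 * 14.6 * 4300^4 / (384 * 29300 * 3654880831)
= 0.61 mm

0.61


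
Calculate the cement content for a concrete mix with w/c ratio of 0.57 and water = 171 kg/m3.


Cement = water / (w/c)
= 171 / 0.57
= 300.0 kg/m3

300.0


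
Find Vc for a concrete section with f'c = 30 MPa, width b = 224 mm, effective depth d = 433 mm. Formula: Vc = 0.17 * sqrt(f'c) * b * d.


Vc = 0.17 * sqrt(30) * 224 * 433 / 1000
= 90.31 kN

90.31


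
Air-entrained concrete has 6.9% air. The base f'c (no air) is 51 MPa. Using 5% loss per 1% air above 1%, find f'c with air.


Strength loss = (6.9 - 1) * 5 = 29.5%
f'c = 51 * (1 - 29.5/100)
= 35.96 MPa

35.96


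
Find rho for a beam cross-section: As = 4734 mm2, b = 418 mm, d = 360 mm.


rho = As / (b * d)
= 4734 / (418 * 360)
= 0.0315

0.0315


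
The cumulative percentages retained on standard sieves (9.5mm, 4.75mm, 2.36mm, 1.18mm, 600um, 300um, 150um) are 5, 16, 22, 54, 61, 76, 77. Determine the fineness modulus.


FM = sum(cumulative % retained) / 100
= 311 / 100
= 3.11

3.11


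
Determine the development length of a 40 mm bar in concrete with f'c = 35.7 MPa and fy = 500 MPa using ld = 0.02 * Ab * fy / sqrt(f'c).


Ab = pi * 40^2 / 4 = 1256.637 mm2
ld = 0.02 * 1256.637 * 500 / sqrt(35.7)
= 2103.2 mm

2103.2


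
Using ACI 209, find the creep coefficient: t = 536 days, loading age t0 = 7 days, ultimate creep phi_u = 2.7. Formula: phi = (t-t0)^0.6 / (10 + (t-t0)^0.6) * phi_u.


dt = 536 - 7 = 529
phi = 529^0.6 / (10 + 529^0.6) * 2.7
= 2.191

2.191


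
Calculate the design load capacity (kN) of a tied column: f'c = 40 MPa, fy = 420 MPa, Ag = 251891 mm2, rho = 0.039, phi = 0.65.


Ast = rho * Ag = 0.039 * 251891 = 9823.749 mm2
phi*Pn = 0.65 * 0.80 * (0.85 * 40 * (251891 - 9823.749) + 420 * 9823.749) / 1000
= 6425.26 kN

6425.26


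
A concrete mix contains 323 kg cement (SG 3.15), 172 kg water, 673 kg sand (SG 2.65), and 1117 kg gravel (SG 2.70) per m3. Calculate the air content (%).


Vol cement = 323 / (3.15 * 1000) = 0.10254 m3
Vol water = 172 / 1000 = 0.172 m3
Vol sand = 673 / (2.65 * 1000) = 0.253962 m3
Vol gravel = 1117 / (2.70 * 1000) = 0.413704 m3
Total solid + water volume = 0.942206 m3
Air = (1 - 0.942206) * 100 = 5.78%

5.78


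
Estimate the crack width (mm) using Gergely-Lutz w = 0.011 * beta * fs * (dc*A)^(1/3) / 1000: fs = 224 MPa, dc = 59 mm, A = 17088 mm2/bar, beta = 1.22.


w = 0.011 * beta * fs * (dc * A)^(1/3) / 1000
= 0.011 * 1.22 * 224 * (59 * 17088)^(1/3) / 1000
= 0.301 mm

0.301


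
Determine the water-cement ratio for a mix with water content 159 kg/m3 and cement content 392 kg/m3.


w/c = water / cement
w/c = 159 / 392 = 0.406

0.406


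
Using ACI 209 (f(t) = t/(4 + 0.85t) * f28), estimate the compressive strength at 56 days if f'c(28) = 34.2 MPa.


f(56) = 56 / (4 + 0.85 * 56) * 34.2
= 56 / 51.6 * 34.2
= 37.12 MPa

37.12


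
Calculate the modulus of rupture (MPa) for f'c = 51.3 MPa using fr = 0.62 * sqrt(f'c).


fr = 0.62 * sqrt(51.3)
= 4.441 MPa

4.441


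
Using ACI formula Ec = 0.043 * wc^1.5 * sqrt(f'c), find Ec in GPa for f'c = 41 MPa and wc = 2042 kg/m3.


Ec = 0.043 * 2042^1.5 * sqrt(41) / 1000
= 25.41 GPa

25.41


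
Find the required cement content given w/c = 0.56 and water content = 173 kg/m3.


Cement = water / (w/c)
= 173 / 0.56
= 308.9 kg/m3

308.9


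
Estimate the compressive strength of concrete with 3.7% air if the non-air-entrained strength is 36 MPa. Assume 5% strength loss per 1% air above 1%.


Strength loss = (3.7 - 1) * 5 = 13.5%
f'c = 36 * (1 - 13.5/100)
= 31.14 MPa

31.14


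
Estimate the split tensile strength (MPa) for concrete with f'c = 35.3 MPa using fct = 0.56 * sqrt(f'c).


fct = 0.56 * sqrt(35.3)
= 0.56 * 5.941
= 3.327 MPa

3.327


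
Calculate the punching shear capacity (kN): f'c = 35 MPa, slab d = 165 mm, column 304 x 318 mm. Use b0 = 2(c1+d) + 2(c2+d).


b0 = 2*(304 + 165) + 2*(318 + 165) = 1904 mm
Vc = 0.33 * sqrt(35) * 1904 * 165 / 1000
= 613.34 kN

613.34


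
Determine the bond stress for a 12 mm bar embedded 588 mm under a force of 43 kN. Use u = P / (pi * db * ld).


u = P / (pi * db * ld)
= 43 * 1000 / (pi * 12 * 588)
= 1.94 MPa

1.94


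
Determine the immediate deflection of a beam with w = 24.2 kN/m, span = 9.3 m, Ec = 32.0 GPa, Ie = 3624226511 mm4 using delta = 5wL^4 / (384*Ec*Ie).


Convert: L = 9.3 m = 9300 mm, Ec = 32.0 GPa = 32000 MPa
delta = 5 * 24.2 * 9300^4 / (384 * 32000 * 3624226511)
= 20.32 mm

20.32


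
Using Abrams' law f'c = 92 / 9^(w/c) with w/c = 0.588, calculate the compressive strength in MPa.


f'c = 92 / 9^0.588
= 92 / 3.64
= 25.28 MPa

25.28


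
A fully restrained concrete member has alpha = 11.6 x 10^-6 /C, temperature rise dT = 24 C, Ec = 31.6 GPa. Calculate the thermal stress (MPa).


sigma = alpha * dT * Ec
= 11.6e-6 * 24 * 31.6 * 1000
= 8.797 MPa

8.797


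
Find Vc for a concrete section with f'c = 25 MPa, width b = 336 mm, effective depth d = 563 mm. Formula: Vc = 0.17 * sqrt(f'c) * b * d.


Vc = 0.17 * sqrt(25) * 336 * 563 / 1000
= 160.79 kN

160.79


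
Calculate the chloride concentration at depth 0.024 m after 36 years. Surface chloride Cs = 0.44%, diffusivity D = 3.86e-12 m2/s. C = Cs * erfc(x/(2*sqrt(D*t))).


t_seconds = 36 * 365.25 * 24 * 3600 = 1136073600.0 s
arg = 0.024 / (2 * sqrt(3.86e-12 * 1136073600.0))
= 0.1812
erfc(0.1812) = 0.7977
C = 0.44 * 0.7977 = 0.351%

0.351


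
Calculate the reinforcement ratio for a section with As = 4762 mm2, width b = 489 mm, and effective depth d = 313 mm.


rho = As / (b * d)
= 4762 / (489 * 313)
= 0.0311

0.0311


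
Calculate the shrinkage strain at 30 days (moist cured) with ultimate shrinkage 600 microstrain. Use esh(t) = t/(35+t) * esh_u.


esh(30) = 30 / (35 + 30) * 600
= 30 / 65 * 600
= 276.9 microstrain

276.9


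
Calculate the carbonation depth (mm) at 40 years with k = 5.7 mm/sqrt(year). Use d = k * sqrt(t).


depth = k * sqrt(t)
= 5.7 * sqrt(40)
= 36.05 mm

36.05


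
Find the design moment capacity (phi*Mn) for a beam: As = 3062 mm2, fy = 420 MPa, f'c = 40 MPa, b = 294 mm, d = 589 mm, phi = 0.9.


a = As * fy / (0.85 * f'c * b)
= 3062 * 420 / (0.85 * 40 * 294)
= 128.6555 mm
Mn = As * fy * (d - a/2) / 10^6
= 674.7495 kN-m
phi*Mn = 0.9 * 674.7495 = 607.27 kN-m

607.27


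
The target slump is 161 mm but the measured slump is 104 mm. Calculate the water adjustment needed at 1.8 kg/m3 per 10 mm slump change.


Difference = 161 - 104 = 57 mm
Water adjustment = 57 * 1.8 / 10 = 10.3 kg/m3

10.3


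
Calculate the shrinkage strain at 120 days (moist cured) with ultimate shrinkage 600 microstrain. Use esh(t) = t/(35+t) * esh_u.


esh(120) = 120 / (35 + 120) * 600
= 120 / 155 * 600
= 464.5 microstrain

464.5


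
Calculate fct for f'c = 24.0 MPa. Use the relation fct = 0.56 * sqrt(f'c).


fct = 0.56 * sqrt(24.0)
= 0.56 * 4.899
= 2.743 MPa

2.743


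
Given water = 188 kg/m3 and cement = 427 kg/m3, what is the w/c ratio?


w/c = water / cement
w/c = 188 / 427 = 0.44

0.44


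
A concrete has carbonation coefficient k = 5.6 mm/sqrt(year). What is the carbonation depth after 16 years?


depth = k * sqrt(t)
= 5.6 * sqrt(16)
= 22.4 mm

22.4


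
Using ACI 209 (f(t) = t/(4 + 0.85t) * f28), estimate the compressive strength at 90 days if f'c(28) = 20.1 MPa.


f(90) = 90 / (4 + 0.85 * 90) * 20.1
= 90 / 80.5 * 20.1
= 22.47 MPa

22.47


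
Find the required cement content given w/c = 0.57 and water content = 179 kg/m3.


Cement = water / (w/c)
= 179 / 0.57
= 314.0 kg/m3

314.0


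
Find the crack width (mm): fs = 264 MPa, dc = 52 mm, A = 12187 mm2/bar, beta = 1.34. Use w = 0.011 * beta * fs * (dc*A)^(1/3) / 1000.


w = 0.011 * beta * fs * (dc * A)^(1/3) / 1000
= 0.011 * 1.34 * 264 * (52 * 12187)^(1/3) / 1000
= 0.334 mm

0.334


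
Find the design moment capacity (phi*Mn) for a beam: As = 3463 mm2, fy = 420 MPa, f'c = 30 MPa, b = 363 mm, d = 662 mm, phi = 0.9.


a = As * fy / (0.85 * f'c * b)
= 3463 * 420 / (0.85 * 30 * 363)
= 157.1285 mm
Mn = As * fy * (d - a/2) / 10^6
= 848.584 kN-m
phi*Mn = 0.9 * 848.584 = 763.73 kN-m

763.73


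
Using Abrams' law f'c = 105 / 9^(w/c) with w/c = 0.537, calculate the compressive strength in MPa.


f'c = 105 / 9^0.537
= 105 / 3.254
= 32.27 MPa

32.27


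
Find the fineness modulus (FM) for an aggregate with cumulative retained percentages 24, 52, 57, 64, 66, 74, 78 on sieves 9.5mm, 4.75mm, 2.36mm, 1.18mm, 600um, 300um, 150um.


FM = sum(cumulative % retained) / 100
= 415 / 100
= 4.15

4.15


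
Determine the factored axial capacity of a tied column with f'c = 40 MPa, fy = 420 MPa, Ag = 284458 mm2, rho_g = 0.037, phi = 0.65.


Ast = rho * Ag = 0.037 * 284458 = 10524.946 mm2
phi*Pn = 0.65 * 0.80 * (0.85 * 40 * (284458 - 10524.946) + 420 * 10524.946) / 1000
= 7141.78 kN

7141.78


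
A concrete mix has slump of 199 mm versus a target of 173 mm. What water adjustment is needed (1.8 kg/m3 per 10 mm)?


Difference = 173 - 199 = -26 mm
Water adjustment = -26 * 1.8 / 10 = -4.7 kg/m3

-4.7


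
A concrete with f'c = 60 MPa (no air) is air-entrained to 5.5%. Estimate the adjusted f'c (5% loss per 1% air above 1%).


Strength loss = (5.5 - 1) * 5 = 22.5%
f'c = 60 * (1 - 22.5/100)
= 46.5 MPa

46.5


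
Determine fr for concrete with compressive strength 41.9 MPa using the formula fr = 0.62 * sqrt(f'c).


fr = 0.62 * sqrt(41.9)
= 4.013 MPa

4.013


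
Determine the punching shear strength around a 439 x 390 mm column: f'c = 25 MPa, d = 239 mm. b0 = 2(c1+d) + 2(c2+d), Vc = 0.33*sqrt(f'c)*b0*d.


b0 = 2*(439 + 239) + 2*(390 + 239) = 2614 mm
Vc = 0.33 * sqrt(25) * 2614 * 239 / 1000
= 1030.83 kN

1030.83


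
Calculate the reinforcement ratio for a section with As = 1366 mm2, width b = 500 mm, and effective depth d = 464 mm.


rho = As / (b * d)
= 1366 / (500 * 464)
= 0.0059

0.0059


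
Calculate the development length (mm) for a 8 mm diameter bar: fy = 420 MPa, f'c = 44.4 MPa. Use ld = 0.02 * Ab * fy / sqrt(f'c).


Ab = pi * 8^2 / 4 = 50.265 mm2
ld = 0.02 * 50.265 * 420 / sqrt(44.4)
= 63.4 mm

63.4


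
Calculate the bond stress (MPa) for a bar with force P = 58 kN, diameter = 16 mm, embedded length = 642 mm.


u = P / (pi * db * ld)
= 58 * 1000 / (pi * 16 * 642)
= 1.797 MPa

1.797


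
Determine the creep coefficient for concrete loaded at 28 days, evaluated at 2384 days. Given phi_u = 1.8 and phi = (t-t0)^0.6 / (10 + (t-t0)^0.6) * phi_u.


dt = 2384 - 28 = 2356
phi = 2356^0.6 / (10 + 2356^0.6) * 1.8
= 1.644

1.644


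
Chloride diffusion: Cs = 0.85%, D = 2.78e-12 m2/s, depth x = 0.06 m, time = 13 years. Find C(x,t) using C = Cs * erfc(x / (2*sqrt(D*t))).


t_seconds = 13 * 365.25 * 24 * 3600 = 410248800.0 s
arg = 0.06 / (2 * sqrt(2.78e-12 * 410248800.0))
= 0.8883
erfc(0.8883) = 0.209
C = 0.85 * 0.209 = 0.1777%

0.1777


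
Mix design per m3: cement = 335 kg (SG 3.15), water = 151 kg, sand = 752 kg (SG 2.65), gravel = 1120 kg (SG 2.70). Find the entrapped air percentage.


Vol cement = 335 / (3.15 * 1000) = 0.106349 m3
Vol water = 151 / 1000 = 0.151 m3
Vol sand = 752 / (2.65 * 1000) = 0.283774 m3
Vol gravel = 1120 / (2.70 * 1000) = 0.414815 m3
Total solid + water volume = 0.955938 m3
Air = (1 - 0.955938) * 100 = 4.41%

4.41


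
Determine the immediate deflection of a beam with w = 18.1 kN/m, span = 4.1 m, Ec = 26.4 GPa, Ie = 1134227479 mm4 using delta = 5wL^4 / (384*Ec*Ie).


Convert: L = 4.1 m = 4100 mm, Ec = 26.4 GPa = 26400 MPa
delta = 5 * 18.1 * 4100^4 / (384 * 26400 * 1134227479)
= 2.22 mm

2.22


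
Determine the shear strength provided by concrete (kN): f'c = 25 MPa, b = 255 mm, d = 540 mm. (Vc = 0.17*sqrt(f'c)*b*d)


Vc = 0.17 * sqrt(25) * 255 * 540 / 1000
= 117.05 kN

117.05


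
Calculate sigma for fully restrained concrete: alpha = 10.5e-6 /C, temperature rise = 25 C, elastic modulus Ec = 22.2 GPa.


sigma = alpha * dT * Ec
= 10.5e-6 * 25 * 22.2 * 1000
= 5.827 MPa

5.827


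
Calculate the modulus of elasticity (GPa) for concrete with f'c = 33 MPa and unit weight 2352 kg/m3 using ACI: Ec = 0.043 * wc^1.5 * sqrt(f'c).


Ec = 0.043 * 2352^1.5 * sqrt(33) / 1000
= 28.18 GPa

28.18


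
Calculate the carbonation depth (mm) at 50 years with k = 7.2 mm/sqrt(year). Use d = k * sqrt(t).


depth = k * sqrt(t)
= 7.2 * sqrt(50)
= 50.91 mm

50.91


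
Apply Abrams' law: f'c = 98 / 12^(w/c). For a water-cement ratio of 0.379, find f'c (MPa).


f'c = 98 / 12^0.379
= 98 / 2.565
= 38.21 MPa

38.21


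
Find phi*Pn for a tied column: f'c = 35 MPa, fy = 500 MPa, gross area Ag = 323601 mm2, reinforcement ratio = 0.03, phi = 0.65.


Ast = rho * Ag = 0.03 * 323601 = 9708.03 mm2
phi*Pn = 0.65 * 0.80 * (0.85 * 35 * (323601 - 9708.03) + 500 * 9708.03) / 1000
= 7380.01 kN

7380.01


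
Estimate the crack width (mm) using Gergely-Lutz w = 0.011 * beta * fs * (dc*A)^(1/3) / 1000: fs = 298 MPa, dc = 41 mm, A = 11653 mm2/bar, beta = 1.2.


w = 0.011 * beta * fs * (dc * A)^(1/3) / 1000
= 0.011 * 1.2 * 298 * (41 * 11653)^(1/3) / 1000
= 0.308 mm

0.308


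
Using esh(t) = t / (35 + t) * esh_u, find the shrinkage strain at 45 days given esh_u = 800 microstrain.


esh(45) = 45 / (35 + 45) * 800
= 45 / 80 * 800
= 450.0 microstrain

450.0


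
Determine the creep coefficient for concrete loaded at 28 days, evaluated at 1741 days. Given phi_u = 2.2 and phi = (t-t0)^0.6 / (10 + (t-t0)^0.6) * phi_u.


dt = 1741 - 28 = 1713
phi = 1713^0.6 / (10 + 1713^0.6) * 2.2
= 1.974

1.974


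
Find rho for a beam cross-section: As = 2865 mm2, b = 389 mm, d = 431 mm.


rho = As / (b * d)
= 2865 / (389 * 431)
= 0.0171

0.0171


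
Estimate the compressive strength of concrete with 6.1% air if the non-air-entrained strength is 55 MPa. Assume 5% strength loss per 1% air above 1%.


Strength loss = (6.1 - 1) * 5 = 25.5%
f'c = 55 * (1 - 25.5/100)
= 40.98 MPa

40.98


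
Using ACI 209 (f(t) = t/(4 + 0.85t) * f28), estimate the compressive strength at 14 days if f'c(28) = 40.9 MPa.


f(14) = 14 / (4 + 0.85 * 14) * 40.9
= 14 / 15.9 * 40.9
= 36.01 MPa

36.01


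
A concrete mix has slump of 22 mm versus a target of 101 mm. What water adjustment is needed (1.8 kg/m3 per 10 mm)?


Difference = 101 - 22 = 79 mm
Water adjustment = 79 * 1.8 / 10 = 14.2 kg/m3

14.2


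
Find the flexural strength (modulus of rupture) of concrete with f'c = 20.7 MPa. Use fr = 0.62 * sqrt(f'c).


fr = 0.62 * sqrt(20.7)
= 2.821 MPa

2.821


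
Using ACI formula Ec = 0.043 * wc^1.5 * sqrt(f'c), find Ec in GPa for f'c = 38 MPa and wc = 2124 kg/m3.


Ec = 0.043 * 2124^1.5 * sqrt(38) / 1000
= 25.95 GPa

25.95


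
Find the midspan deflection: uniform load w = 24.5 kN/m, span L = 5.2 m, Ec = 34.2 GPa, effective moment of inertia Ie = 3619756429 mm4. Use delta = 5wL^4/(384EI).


Convert: L = 5.2 m = 5200 mm, Ec = 34.2 GPa = 34200 MPa
delta = 5 * 24.5 * 5200^4 / (384 * 34200 * 3619756429)
= 1.88 mm

1.88


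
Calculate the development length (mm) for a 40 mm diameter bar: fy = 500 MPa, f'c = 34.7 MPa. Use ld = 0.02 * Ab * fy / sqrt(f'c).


Ab = pi * 40^2 / 4 = 1256.637 mm2
ld = 0.02 * 1256.637 * 500 / sqrt(34.7)
= 2133.3 mm

2133.3


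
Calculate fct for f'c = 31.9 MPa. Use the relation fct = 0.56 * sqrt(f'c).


fct = 0.56 * sqrt(31.9)
= 0.56 * 5.648
= 3.163 MPa

3.163


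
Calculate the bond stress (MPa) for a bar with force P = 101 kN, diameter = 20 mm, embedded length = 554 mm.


u = P / (pi * db * ld)
= 101 * 1000 / (pi * 20 * 554)
= 2.902 MPa

2.902


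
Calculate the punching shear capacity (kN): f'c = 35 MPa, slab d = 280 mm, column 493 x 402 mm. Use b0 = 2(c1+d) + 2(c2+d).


b0 = 2*(493 + 280) + 2*(402 + 280) = 2910 mm
Vc = 0.33 * sqrt(35) * 2910 * 280 / 1000
= 1590.74 kN

1590.74


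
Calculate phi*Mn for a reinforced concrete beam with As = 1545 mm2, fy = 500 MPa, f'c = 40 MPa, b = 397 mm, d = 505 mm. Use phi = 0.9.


a = As * fy / (0.85 * f'c * b)
= 1545 * 500 / (0.85 * 40 * 397)
= 57.2307 mm
Mn = As * fy * (d - a/2) / 10^6
= 368.0071 kN-m
phi*Mn = 0.9 * 368.0071 = 331.21 kN-m

331.21


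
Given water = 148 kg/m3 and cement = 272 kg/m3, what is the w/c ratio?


w/c = water / cement
w/c = 148 / 272 = 0.544

0.544


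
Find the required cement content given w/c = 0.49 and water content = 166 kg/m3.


Cement = water / (w/c)
= 166 / 0.49
= 338.8 kg/m3

338.8


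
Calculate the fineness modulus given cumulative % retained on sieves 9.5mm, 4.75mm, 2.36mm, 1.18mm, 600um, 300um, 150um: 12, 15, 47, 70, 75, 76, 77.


FM = sum(cumulative % retained) / 100
= 372 / 100
= 3.72

3.72


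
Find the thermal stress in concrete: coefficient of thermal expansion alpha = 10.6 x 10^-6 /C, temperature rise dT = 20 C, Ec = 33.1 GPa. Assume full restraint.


sigma = alpha * dT * Ec
= 10.6e-6 * 20 * 33.1 * 1000
= 7.017 MPa

7.017


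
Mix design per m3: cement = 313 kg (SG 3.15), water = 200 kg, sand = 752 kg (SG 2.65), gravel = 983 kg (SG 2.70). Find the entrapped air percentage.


Vol cement = 313 / (3.15 * 1000) = 0.099365 m3
Vol water = 200 / 1000 = 0.2 m3
Vol sand = 752 / (2.65 * 1000) = 0.283774 m3
Vol gravel = 983 / (2.70 * 1000) = 0.364074 m3
Total solid + water volume = 0.947213 m3
Air = (1 - 0.947213) * 100 = 5.28%

5.28


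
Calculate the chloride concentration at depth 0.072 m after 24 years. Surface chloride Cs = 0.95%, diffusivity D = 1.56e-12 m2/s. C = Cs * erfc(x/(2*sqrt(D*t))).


t_seconds = 24 * 365.25 * 24 * 3600 = 757382400.0 s
arg = 0.072 / (2 * sqrt(1.56e-12 * 757382400.0))
= 1.0473
erfc(1.0473) = 0.1386
C = 0.95 * 0.1386 = 0.1316%

0.1316


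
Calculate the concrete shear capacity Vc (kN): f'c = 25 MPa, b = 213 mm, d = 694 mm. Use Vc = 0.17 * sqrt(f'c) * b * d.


Vc = 0.17 * sqrt(25) * 213 * 694 / 1000
= 125.65 kN

125.65


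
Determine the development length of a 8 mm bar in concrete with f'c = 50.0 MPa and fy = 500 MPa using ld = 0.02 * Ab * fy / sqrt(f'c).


Ab = pi * 8^2 / 4 = 50.265 mm2
ld = 0.02 * 50.265 * 500 / sqrt(50.0)
= 71.1 mm

71.1


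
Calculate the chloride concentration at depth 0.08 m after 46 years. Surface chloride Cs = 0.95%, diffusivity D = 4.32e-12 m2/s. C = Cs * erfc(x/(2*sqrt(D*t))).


t_seconds = 46 * 365.25 * 24 * 3600 = 1451649600.0 s
arg = 0.08 / (2 * sqrt(4.32e-12 * 1451649600.0))
= 0.5051
erfc(0.5051) = 0.475
C = 0.95 * 0.475 = 0.4513%

0.4513


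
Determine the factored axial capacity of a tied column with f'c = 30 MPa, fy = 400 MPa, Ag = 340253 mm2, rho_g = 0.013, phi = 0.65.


Ast = rho * Ag = 0.013 * 340253 = 4423.289 mm2
phi*Pn = 0.65 * 0.80 * (0.85 * 30 * (340253 - 4423.289) + 400 * 4423.289) / 1000
= 5373.15 kN

5373.15


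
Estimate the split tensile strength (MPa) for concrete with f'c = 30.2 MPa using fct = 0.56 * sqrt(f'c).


fct = 0.56 * sqrt(30.2)
= 0.56 * 5.495
= 3.077 MPa

3.077


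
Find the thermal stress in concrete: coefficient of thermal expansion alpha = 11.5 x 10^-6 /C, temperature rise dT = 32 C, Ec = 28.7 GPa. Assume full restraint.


sigma = alpha * dT * Ec
= 11.5e-6 * 32 * 28.7 * 1000
= 10.562 MPa

10.562


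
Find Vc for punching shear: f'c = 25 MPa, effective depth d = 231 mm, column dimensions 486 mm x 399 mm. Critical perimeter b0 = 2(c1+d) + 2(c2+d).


b0 = 2*(486 + 231) + 2*(399 + 231) = 2694 mm
Vc = 0.33 * sqrt(25) * 2694 * 231 / 1000
= 1026.82 kN

1026.82


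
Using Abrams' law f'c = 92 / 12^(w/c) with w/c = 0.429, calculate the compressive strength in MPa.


f'c = 92 / 12^0.429
= 92 / 2.904
= 31.68 MPa

31.68


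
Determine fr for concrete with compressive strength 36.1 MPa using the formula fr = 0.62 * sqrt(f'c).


fr = 0.62 * sqrt(36.1)
= 3.725 MPa

3.725


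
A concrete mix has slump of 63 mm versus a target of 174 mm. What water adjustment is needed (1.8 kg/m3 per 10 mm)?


Difference = 174 - 63 = 111 mm
Water adjustment = 111 * 1.8 / 10 = 20.0 kg/m3

20.0


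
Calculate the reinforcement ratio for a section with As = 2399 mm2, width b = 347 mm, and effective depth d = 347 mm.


rho = As / (b * d)
= 2399 / (347 * 347)
= 0.0199

0.0199


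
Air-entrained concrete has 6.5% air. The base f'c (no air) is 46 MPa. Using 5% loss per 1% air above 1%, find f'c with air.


Strength loss = (6.5 - 1) * 5 = 27.5%
f'c = 46 * (1 - 27.5/100)
= 33.35 MPa

33.35


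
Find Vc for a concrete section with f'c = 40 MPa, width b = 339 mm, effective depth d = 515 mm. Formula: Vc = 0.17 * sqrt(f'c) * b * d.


Vc = 0.17 * sqrt(40) * 339 * 515 / 1000
= 187.71 kN

187.71


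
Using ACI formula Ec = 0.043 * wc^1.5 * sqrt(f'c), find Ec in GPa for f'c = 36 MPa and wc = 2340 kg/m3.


Ec = 0.043 * 2340^1.5 * sqrt(36) / 1000
= 29.2 GPa

29.2


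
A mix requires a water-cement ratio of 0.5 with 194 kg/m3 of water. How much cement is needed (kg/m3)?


Cement = water / (w/c)
= 194 / 0.5
= 388.0 kg/m3

388.0


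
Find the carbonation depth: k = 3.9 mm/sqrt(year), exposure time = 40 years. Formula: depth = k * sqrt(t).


depth = k * sqrt(t)
= 3.9 * sqrt(40)
= 24.67 mm

24.67


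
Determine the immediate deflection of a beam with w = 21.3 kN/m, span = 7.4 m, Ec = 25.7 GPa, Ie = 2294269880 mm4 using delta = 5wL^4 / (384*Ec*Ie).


Convert: L = 7.4 m = 7400 mm, Ec = 25.7 GPa = 25700 MPa
delta = 5 * 21.3 * 7400^4 / (384 * 25700 * 2294269880)
= 14.1 mm

14.1


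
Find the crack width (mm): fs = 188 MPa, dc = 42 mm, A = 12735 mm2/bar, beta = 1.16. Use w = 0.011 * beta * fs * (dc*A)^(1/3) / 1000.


w = 0.011 * beta * fs * (dc * A)^(1/3) / 1000
= 0.011 * 1.16 * 188 * (42 * 12735)^(1/3) / 1000
= 0.195 mm

0.195


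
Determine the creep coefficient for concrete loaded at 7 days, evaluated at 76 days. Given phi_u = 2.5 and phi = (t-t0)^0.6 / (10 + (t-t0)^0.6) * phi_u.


dt = 76 - 7 = 69
phi = 69^0.6 / (10 + 69^0.6) * 2.5
= 1.398

1.398


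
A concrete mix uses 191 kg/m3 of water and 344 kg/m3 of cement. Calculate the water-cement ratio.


w/c = water / cement
w/c = 191 / 344 = 0.555

0.555


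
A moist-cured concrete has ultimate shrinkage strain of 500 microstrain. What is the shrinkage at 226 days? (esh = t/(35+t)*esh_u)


esh(226) = 226 / (35 + 226) * 500
= 226 / 261 * 500
= 433.0 microstrain

433.0


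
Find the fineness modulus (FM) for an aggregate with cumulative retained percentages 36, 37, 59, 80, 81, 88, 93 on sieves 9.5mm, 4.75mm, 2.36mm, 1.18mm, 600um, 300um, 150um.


FM = sum(cumulative % retained) / 100
= 474 / 100
= 4.74

4.74


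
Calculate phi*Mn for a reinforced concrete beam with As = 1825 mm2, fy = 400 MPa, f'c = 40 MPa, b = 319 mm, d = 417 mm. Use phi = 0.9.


a = As * fy / (0.85 * f'c * b)
= 1825 * 400 / (0.85 * 40 * 319)
= 67.3059 mm
Mn = As * fy * (d - a/2) / 10^6
= 279.8433 kN-m
phi*Mn = 0.9 * 279.8433 = 251.86 kN-m

251.86


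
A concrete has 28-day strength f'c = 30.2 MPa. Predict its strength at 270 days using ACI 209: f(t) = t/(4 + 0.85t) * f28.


f(270) = 270 / (4 + 0.85 * 270) * 30.2
= 270 / 233.5 * 30.2
= 34.92 MPa

34.92


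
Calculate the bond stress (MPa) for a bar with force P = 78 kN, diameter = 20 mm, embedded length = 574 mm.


u = P / (pi * db * ld)
= 78 * 1000 / (pi * 20 * 574)
= 2.163 MPa

2.163


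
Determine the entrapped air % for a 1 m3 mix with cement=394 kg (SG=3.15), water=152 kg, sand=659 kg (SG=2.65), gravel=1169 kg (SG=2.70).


Vol cement = 394 / (3.15 * 1000) = 0.125079 m3
Vol water = 152 / 1000 = 0.152 m3
Vol sand = 659 / (2.65 * 1000) = 0.248679 m3
Vol gravel = 1169 / (2.70 * 1000) = 0.432963 m3
Total solid + water volume = 0.958722 m3
Air = (1 - 0.958722) * 100 = 4.13%

4.13


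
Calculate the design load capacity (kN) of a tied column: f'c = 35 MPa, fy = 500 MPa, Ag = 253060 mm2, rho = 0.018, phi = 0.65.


Ast = rho * Ag = 0.018 * 253060 = 4555.08 mm2
phi*Pn = 0.65 * 0.80 * (0.85 * 35 * (253060 - 4555.08) + 500 * 4555.08) / 1000
= 5028.69 kN

5028.69


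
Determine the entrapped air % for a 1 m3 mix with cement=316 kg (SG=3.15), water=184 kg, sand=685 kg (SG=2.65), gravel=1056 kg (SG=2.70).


Vol cement = 316 / (3.15 * 1000) = 0.100317 m3
Vol water = 184 / 1000 = 0.184 m3
Vol sand = 685 / (2.65 * 1000) = 0.258491 m3
Vol gravel = 1056 / (2.70 * 1000) = 0.391111 m3
Total solid + water volume = 0.933919 m3
Air = (1 - 0.933919) * 100 = 6.61%

6.61


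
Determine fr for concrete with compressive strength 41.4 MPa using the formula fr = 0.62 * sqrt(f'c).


fr = 0.62 * sqrt(41.4)
= 3.989 MPa

3.989


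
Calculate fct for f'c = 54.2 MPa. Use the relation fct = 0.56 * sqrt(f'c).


fct = 0.56 * sqrt(54.2)
= 0.56 * 7.362
= 4.123 MPa

4.123


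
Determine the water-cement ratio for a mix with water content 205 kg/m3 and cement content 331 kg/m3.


w/c = water / cement
w/c = 205 / 331 = 0.619

0.619


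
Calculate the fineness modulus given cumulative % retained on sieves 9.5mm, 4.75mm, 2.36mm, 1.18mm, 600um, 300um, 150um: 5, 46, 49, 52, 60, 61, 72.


FM = sum(cumulative % retained) / 100
= 345 / 100
= 3.45

3.45


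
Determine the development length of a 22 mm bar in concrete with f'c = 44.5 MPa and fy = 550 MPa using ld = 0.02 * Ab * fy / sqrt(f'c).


Ab = pi * 22^2 / 4 = 380.133 mm2
ld = 0.02 * 380.133 * 550 / sqrt(44.5)
= 626.8 mm

626.8


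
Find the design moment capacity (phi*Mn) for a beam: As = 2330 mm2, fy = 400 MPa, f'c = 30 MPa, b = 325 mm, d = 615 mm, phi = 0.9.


a = As * fy / (0.85 * f'c * b)
= 2330 * 400 / (0.85 * 30 * 325)
= 112.4585 mm
Mn = As * fy * (d - a/2) / 10^6
= 520.7743 kN-m
phi*Mn = 0.9 * 520.7743 = 468.7 kN-m

468.7


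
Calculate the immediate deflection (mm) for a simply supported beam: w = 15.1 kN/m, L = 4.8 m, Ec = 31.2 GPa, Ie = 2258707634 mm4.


Convert: L = 4.8 m = 4800 mm, Ec = 31.2 GPa = 31200 MPa
delta = 5 * 15.1 * 4800^4 / (384 * 31200 * 2258707634)
= 1.48 mm

1.48


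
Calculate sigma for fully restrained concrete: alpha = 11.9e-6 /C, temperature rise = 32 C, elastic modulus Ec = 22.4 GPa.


sigma = alpha * dT * Ec
= 11.9e-6 * 32 * 22.4 * 1000
= 8.53 MPa

8.53


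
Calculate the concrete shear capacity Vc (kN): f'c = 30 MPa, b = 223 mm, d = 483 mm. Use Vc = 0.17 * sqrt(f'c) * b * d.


Vc = 0.17 * sqrt(30) * 223 * 483 / 1000
= 100.29 kN

100.29


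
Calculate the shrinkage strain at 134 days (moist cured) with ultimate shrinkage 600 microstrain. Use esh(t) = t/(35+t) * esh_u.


esh(134) = 134 / (35 + 134) * 600
= 134 / 169 * 600
= 475.7 microstrain

475.7


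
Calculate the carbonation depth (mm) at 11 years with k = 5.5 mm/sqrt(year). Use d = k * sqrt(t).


depth = k * sqrt(t)
= 5.5 * sqrt(11)
= 18.24 mm

18.24


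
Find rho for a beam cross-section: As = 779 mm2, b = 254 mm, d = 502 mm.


rho = As / (b * d)
= 779 / (254 * 502)
= 0.0061

0.0061


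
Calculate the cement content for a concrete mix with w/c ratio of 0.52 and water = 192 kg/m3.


Cement = water / (w/c)
= 192 / 0.52
= 369.2 kg/m3

369.2


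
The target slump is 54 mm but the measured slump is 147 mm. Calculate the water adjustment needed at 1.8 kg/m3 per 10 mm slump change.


Difference = 54 - 147 = -93 mm
Water adjustment = -93 * 1.8 / 10 = -16.7 kg/m3

-16.7


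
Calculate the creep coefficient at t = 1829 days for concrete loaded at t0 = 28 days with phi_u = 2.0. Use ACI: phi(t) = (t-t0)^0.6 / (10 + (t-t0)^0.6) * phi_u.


dt = 1829 - 28 = 1801
phi = 1801^0.6 / (10 + 1801^0.6) * 2.0
= 1.8

1.8


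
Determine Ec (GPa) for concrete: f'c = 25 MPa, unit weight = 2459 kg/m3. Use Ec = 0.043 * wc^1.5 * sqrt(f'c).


Ec = 0.043 * 2459^1.5 * sqrt(25) / 1000
= 26.22 GPa

26.22


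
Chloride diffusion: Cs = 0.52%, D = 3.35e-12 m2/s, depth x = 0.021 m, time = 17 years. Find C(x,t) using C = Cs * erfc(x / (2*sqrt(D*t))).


t_seconds = 17 * 365.25 * 24 * 3600 = 536479200.0 s
arg = 0.021 / (2 * sqrt(3.35e-12 * 536479200.0))
= 0.2477
erfc(0.2477) = 0.7261
C = 0.52 * 0.7261 = 0.3776%

0.3776


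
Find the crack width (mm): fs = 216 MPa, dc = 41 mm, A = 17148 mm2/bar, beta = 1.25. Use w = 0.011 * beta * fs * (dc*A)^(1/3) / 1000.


w = 0.011 * beta * fs * (dc * A)^(1/3) / 1000
= 0.011 * 1.25 * 216 * (41 * 17148)^(1/3) / 1000
= 0.264 mm

0.264


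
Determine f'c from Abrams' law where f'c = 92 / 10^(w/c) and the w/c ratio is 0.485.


f'c = 92 / 10^0.485
= 92 / 3.055
= 30.12 MPa

30.12


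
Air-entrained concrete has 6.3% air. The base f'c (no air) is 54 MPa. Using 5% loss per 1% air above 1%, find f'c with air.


Strength loss = (6.3 - 1) * 5 = 26.5%
f'c = 54 * (1 - 26.5/100)
= 39.69 MPa

39.69


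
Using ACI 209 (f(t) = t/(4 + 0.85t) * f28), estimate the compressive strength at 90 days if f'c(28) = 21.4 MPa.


f(90) = 90 / (4 + 0.85 * 90) * 21.4
= 90 / 80.5 * 21.4
= 23.93 MPa

23.93


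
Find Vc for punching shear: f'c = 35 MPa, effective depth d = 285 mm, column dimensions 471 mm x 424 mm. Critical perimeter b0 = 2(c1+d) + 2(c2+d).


b0 = 2*(471 + 285) + 2*(424 + 285) = 2930 mm
Vc = 0.33 * sqrt(35) * 2930 * 285 / 1000
= 1630.27 kN

1630.27


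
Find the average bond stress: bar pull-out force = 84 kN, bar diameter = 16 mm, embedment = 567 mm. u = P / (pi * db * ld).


u = P / (pi * db * ld)
= 84 * 1000 / (pi * 16 * 567)
= 2.947 MPa

2.947


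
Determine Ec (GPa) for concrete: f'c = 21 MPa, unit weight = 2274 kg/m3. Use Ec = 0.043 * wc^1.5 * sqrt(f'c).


Ec = 0.043 * 2274^1.5 * sqrt(21) / 1000
= 21.37 GPa

21.37


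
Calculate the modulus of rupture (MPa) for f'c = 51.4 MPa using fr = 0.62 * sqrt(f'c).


fr = 0.62 * sqrt(51.4)
= 4.445 MPa

4.445


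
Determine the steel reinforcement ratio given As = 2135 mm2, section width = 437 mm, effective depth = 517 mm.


rho = As / (b * d)
= 2135 / (437 * 517)
= 0.0094

0.0094


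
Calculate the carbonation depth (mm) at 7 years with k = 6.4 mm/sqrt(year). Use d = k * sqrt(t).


depth = k * sqrt(t)
= 6.4 * sqrt(7)
= 16.93 mm

16.93


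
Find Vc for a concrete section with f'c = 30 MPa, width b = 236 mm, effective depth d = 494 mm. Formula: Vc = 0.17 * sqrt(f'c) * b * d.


Vc = 0.17 * sqrt(30) * 236 * 494 / 1000
= 108.55 kN

108.55


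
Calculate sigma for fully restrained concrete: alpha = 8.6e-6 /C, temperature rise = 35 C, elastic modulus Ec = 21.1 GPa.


sigma = alpha * dT * Ec
= 8.6e-6 * 35 * 21.1 * 1000
= 6.351 MPa

6.351


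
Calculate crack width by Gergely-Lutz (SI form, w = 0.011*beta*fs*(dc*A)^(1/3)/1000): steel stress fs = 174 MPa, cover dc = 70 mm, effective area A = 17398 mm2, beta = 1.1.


w = 0.011 * beta * fs * (dc * A)^(1/3) / 1000
= 0.011 * 1.1 * 174 * (70 * 17398)^(1/3) / 1000
= 0.225 mm

0.225


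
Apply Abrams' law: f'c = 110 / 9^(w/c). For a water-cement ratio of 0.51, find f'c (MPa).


f'c = 110 / 9^0.51
= 110 / 3.067
= 35.87 MPa

35.87


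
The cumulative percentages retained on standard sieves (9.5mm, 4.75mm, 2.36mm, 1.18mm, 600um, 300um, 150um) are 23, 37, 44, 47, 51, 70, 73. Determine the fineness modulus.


FM = sum(cumulative % retained) / 100
= 345 / 100
= 3.45

3.45


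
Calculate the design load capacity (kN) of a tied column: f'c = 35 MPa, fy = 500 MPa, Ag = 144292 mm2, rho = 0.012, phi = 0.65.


Ast = rho * Ag = 0.012 * 144292 = 1731.504 mm2
phi*Pn = 0.65 * 0.80 * (0.85 * 35 * (144292 - 1731.504) + 500 * 1731.504) / 1000
= 2655.6 kN

2655.6


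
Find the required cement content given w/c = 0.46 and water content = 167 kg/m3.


Cement = water / (w/c)
= 167 / 0.46
= 363.0 kg/m3

363.0


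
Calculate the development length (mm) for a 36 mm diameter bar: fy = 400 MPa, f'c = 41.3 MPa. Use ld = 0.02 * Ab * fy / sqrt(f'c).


Ab = pi * 36^2 / 4 = 1017.876 mm2
ld = 0.02 * 1017.876 * 400 / sqrt(41.3)
= 1267.1 mm

1267.1


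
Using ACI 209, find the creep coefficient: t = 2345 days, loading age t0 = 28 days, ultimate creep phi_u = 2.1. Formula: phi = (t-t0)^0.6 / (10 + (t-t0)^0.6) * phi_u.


dt = 2345 - 28 = 2317
phi = 2317^0.6 / (10 + 2317^0.6) * 2.1
= 1.917

1.917


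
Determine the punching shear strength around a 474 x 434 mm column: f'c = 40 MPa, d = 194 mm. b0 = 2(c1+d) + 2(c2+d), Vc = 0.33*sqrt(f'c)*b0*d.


b0 = 2*(474 + 194) + 2*(434 + 194) = 2592 mm
Vc = 0.33 * sqrt(40) * 2592 * 194 / 1000
= 1049.5 kN

1049.5


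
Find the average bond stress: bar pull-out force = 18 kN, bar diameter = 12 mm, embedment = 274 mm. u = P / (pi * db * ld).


u = P / (pi * db * ld)
= 18 * 1000 / (pi * 12 * 274)
= 1.743 MPa

1.743


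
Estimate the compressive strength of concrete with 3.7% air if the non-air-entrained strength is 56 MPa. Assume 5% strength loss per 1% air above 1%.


Strength loss = (3.7 - 1) * 5 = 13.5%
f'c = 56 * (1 - 13.5/100)
= 48.44 MPa

48.44


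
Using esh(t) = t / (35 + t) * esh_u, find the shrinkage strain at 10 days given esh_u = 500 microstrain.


esh(10) = 10 / (35 + 10) * 500
= 10 / 45 * 500
= 111.1 microstrain

111.1


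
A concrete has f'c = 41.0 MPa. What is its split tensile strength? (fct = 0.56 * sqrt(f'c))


fct = 0.56 * sqrt(41.0)
= 0.56 * 6.403
= 3.586 MPa

3.586
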